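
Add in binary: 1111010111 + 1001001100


Align and add column by column (LSB to MSB, carry propagating):
  01111010111
+ 01001001100
  -----------
  col 0: 1 + 0 + 0 (carry in) = 1 → bit 1, carry out 0
  col 1: 1 + 0 + 0 (carry in) = 1 → bit 1, carry out 0
  col 2: 1 + 1 + 0 (carry in) = 2 → bit 0, carry out 1
  col 3: 0 + 1 + 1 (carry in) = 2 → bit 0, carry out 1
  col 4: 1 + 0 + 1 (carry in) = 2 → bit 0, carry out 1
  col 5: 0 + 0 + 1 (carry in) = 1 → bit 1, carry out 0
  col 6: 1 + 1 + 0 (carry in) = 2 → bit 0, carry out 1
  col 7: 1 + 0 + 1 (carry in) = 2 → bit 0, carry out 1
  col 8: 1 + 0 + 1 (carry in) = 2 → bit 0, carry out 1
  col 9: 1 + 1 + 1 (carry in) = 3 → bit 1, carry out 1
  col 10: 0 + 0 + 1 (carry in) = 1 → bit 1, carry out 0
Reading bits MSB→LSB: 11000100011
Strip leading zeros: 11000100011
= 11000100011


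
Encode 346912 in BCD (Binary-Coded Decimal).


Each digit → 4-bit binary:
  3 → 0011
  4 → 0100
  6 → 0110
  9 → 1001
  1 → 0001
  2 → 0010
= 0011 0100 0110 1001 0001 0010


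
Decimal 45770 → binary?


Divide by 2 repeatedly:
45770 ÷ 2 = 22885 remainder 0
22885 ÷ 2 = 11442 remainder 1
11442 ÷ 2 = 5721 remainder 0
5721 ÷ 2 = 2860 remainder 1
2860 ÷ 2 = 1430 remainder 0
1430 ÷ 2 = 715 remainder 0
715 ÷ 2 = 357 remainder 1
357 ÷ 2 = 178 remainder 1
178 ÷ 2 = 89 remainder 0
89 ÷ 2 = 44 remainder 1
44 ÷ 2 = 22 remainder 0
22 ÷ 2 = 11 remainder 0
11 ÷ 2 = 5 remainder 1
5 ÷ 2 = 2 remainder 1
2 ÷ 2 = 1 remainder 0
1 ÷ 2 = 0 remainder 1
Reading remainders bottom-up:
= 1011001011001010


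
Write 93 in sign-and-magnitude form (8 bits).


Sign bit: 0 (positive)
Magnitude: 93 = 1011101
= 01011101


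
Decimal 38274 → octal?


Divide by 8 repeatedly:
38274 ÷ 8 = 4784 remainder 2
4784 ÷ 8 = 598 remainder 0
598 ÷ 8 = 74 remainder 6
74 ÷ 8 = 9 remainder 2
9 ÷ 8 = 1 remainder 1
1 ÷ 8 = 0 remainder 1
Reading remainders bottom-up:
= 0o112602


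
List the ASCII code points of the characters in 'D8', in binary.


String: 'D8'  (2 characters)
Per-character ASCII lookup:
  'D': uppercase starts at 65: 'D' = 65 + 3 = 68 → 1000100
  '8': digits start at 48: '8' = 48 + 8 = 56 → 111000
= 1000100 111000


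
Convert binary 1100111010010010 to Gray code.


Binary: 1100111010010010
Gray code: G = B XOR (B >> 1)
B >> 1 = 0110011101001001
1100111010010010 XOR 0110011101001001:
  1 XOR 0 = 1
  1 XOR 1 = 0
  0 XOR 1 = 1
  0 XOR 0 = 0
  1 XOR 0 = 1
  1 XOR 1 = 0
  1 XOR 1 = 0
  0 XOR 1 = 1
  1 XOR 0 = 1
  0 XOR 1 = 1
  0 XOR 0 = 0
  1 XOR 0 = 1
  0 XOR 1 = 1
  0 XOR 0 = 0
  1 XOR 0 = 1
  0 XOR 1 = 1
= 1010100111011011


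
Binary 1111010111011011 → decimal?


Positional values:
Bit 0: 1 × 2^0 = 1
Bit 1: 1 × 2^1 = 2
Bit 3: 1 × 2^3 = 8
Bit 4: 1 × 2^4 = 16
Bit 6: 1 × 2^6 = 64
Bit 7: 1 × 2^7 = 128
Bit 8: 1 × 2^8 = 256
Bit 10: 1 × 2^10 = 1024
Bit 12: 1 × 2^12 = 4096
Bit 13: 1 × 2^13 = 8192
Bit 14: 1 × 2^14 = 16384
Bit 15: 1 × 2^15 = 32768
Sum = 1 + 2 + 8 + 16 + 64 + 128 + 256 + 1024 + 4096 + 8192 + 16384 + 32768
= 62939


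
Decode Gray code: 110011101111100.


Gray code: 110011101111100
MSB stays the same: 1
Each subsequent bit = prev_binary XOR current_gray:
  B[1] = 1 XOR 1 = 0
  B[2] = 0 XOR 0 = 0
  B[3] = 0 XOR 0 = 0
  B[4] = 0 XOR 1 = 1
  B[5] = 1 XOR 1 = 0
  B[6] = 0 XOR 1 = 1
  B[7] = 1 XOR 0 = 1
  B[8] = 1 XOR 1 = 0
  B[9] = 0 XOR 1 = 1
  B[10] = 1 XOR 1 = 0
  B[11] = 0 XOR 1 = 1
  B[12] = 1 XOR 1 = 0
  B[13] = 0 XOR 0 = 0
  B[14] = 0 XOR 0 = 0
= 100010110101000 (17832 decimal)


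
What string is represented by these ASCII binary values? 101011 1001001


Codes (binary): 101011 1001001
Per-code ASCII lookup:
  101011 = 43  (special character) → '+'
  1001001 = 73  (range 65-90: uppercase, 73 - 65 = 8) → 'I'
= '+I'


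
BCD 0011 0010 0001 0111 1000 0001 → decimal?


Each 4-bit group → digit:
  0011 → 3
  0010 → 2
  0001 → 1
  0111 → 7
  1000 → 8
  0001 → 1
= 321781


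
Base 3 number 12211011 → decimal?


Positional values (base 3):
  1 × 3^0 = 1 × 1 = 1
  1 × 3^1 = 1 × 3 = 3
  0 × 3^2 = 0 × 9 = 0
  1 × 3^3 = 1 × 27 = 27
  1 × 3^4 = 1 × 81 = 81
  2 × 3^5 = 2 × 243 = 486
  2 × 3^6 = 2 × 729 = 1458
  1 × 3^7 = 1 × 2187 = 2187
Sum = 1 + 3 + 0 + 27 + 81 + 486 + 1458 + 2187
= 4243


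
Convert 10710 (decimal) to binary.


Divide by 2 repeatedly:
10710 ÷ 2 = 5355 remainder 0
5355 ÷ 2 = 2677 remainder 1
2677 ÷ 2 = 1338 remainder 1
1338 ÷ 2 = 669 remainder 0
669 ÷ 2 = 334 remainder 1
334 ÷ 2 = 167 remainder 0
167 ÷ 2 = 83 remainder 1
83 ÷ 2 = 41 remainder 1
41 ÷ 2 = 20 remainder 1
20 ÷ 2 = 10 remainder 0
10 ÷ 2 = 5 remainder 0
5 ÷ 2 = 2 remainder 1
2 ÷ 2 = 1 remainder 0
1 ÷ 2 = 0 remainder 1
Reading remainders bottom-up:
= 10100111010110


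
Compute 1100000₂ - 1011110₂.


Align and subtract column by column (LSB to MSB, borrowing when needed):
  1100000
- 1011110
  -------
  col 0: (0 - 0 borrow-in) - 0 → 0 - 0 = 0, borrow out 0
  col 1: (0 - 0 borrow-in) - 1 → borrow from next column: (0+2) - 1 = 1, borrow out 1
  col 2: (0 - 1 borrow-in) - 1 → borrow from next column: (-1+2) - 1 = 0, borrow out 1
  col 3: (0 - 1 borrow-in) - 1 → borrow from next column: (-1+2) - 1 = 0, borrow out 1
  col 4: (0 - 1 borrow-in) - 1 → borrow from next column: (-1+2) - 1 = 0, borrow out 1
  col 5: (1 - 1 borrow-in) - 0 → 0 - 0 = 0, borrow out 0
  col 6: (1 - 0 borrow-in) - 1 → 1 - 1 = 0, borrow out 0
Reading bits MSB→LSB: 0000010
Strip leading zeros: 10
= 10


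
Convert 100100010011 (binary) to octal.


Group into 3-bit groups: 100100010011
  100 = 4
  100 = 4
  010 = 2
  011 = 3
= 0o4423


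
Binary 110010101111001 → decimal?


Positional values:
Bit 0: 1 × 2^0 = 1
Bit 3: 1 × 2^3 = 8
Bit 4: 1 × 2^4 = 16
Bit 5: 1 × 2^5 = 32
Bit 6: 1 × 2^6 = 64
Bit 8: 1 × 2^8 = 256
Bit 10: 1 × 2^10 = 1024
Bit 13: 1 × 2^13 = 8192
Bit 14: 1 × 2^14 = 16384
Sum = 1 + 8 + 16 + 32 + 64 + 256 + 1024 + 8192 + 16384
= 25977


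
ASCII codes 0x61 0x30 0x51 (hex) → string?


Codes (hex): 0x61 0x30 0x51
Per-code ASCII lookup:
  0x61 = 97  (range 97-122: lowercase, 97 - 97 = 0) → 'a'
  0x30 = 48  (range 48-57: digits, 48 - 48 = 0) → '0'
  0x51 = 81  (range 65-90: uppercase, 81 - 65 = 16) → 'Q'
= 'a0Q'


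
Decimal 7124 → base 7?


Divide by 7 repeatedly:
7124 ÷ 7 = 1017 remainder 5
1017 ÷ 7 = 145 remainder 2
145 ÷ 7 = 20 remainder 5
20 ÷ 7 = 2 remainder 6
2 ÷ 7 = 0 remainder 2
Reading remainders bottom-up:
= 26525


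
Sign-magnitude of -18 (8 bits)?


Sign bit: 1 (negative)
Magnitude: 18 = 0010010
= 10010010


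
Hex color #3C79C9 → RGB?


Hex: #3C79C9
R = 3C₁₆ = 60
G = 79₁₆ = 121
B = C9₁₆ = 201
= RGB(60, 121, 201)


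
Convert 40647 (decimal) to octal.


Divide by 8 repeatedly:
40647 ÷ 8 = 5080 remainder 7
5080 ÷ 8 = 635 remainder 0
635 ÷ 8 = 79 remainder 3
79 ÷ 8 = 9 remainder 7
9 ÷ 8 = 1 remainder 1
1 ÷ 8 = 0 remainder 1
Reading remainders bottom-up:
= 0o117307


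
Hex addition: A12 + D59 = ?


Align and add column by column (LSB to MSB, each column mod 16 with carry):
  0A12
+ 0D59
  ----
  col 0: 2(2) + 9(9) + 0 (carry in) = 11 → B(11), carry out 0
  col 1: 1(1) + 5(5) + 0 (carry in) = 6 → 6(6), carry out 0
  col 2: A(10) + D(13) + 0 (carry in) = 23 → 7(7), carry out 1
  col 3: 0(0) + 0(0) + 1 (carry in) = 1 → 1(1), carry out 0
Reading digits MSB→LSB: 176B
Strip leading zeros: 176B
= 0x176B


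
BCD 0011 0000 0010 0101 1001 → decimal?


Each 4-bit group → digit:
  0011 → 3
  0000 → 0
  0010 → 2
  0101 → 5
  1001 → 9
= 30259


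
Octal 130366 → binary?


Each octal digit → 3 binary bits:
  1 = 001
  3 = 011
  0 = 000
  3 = 011
  6 = 110
  6 = 110
Concatenate: 001 011 000 011 110 110
= 001011000011110110


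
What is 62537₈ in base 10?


Positional values:
Position 0: 7 × 8^0 = 7
Position 1: 3 × 8^1 = 24
Position 2: 5 × 8^2 = 320
Position 3: 2 × 8^3 = 1024
Position 4: 6 × 8^4 = 24576
Sum = 7 + 24 + 320 + 1024 + 24576
= 25951


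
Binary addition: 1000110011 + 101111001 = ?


Align and add column by column (LSB to MSB, carry propagating):
  01000110011
+ 00101111001
  -----------
  col 0: 1 + 1 + 0 (carry in) = 2 → bit 0, carry out 1
  col 1: 1 + 0 + 1 (carry in) = 2 → bit 0, carry out 1
  col 2: 0 + 0 + 1 (carry in) = 1 → bit 1, carry out 0
  col 3: 0 + 1 + 0 (carry in) = 1 → bit 1, carry out 0
  col 4: 1 + 1 + 0 (carry in) = 2 → bit 0, carry out 1
  col 5: 1 + 1 + 1 (carry in) = 3 → bit 1, carry out 1
  col 6: 0 + 1 + 1 (carry in) = 2 → bit 0, carry out 1
  col 7: 0 + 0 + 1 (carry in) = 1 → bit 1, carry out 0
  col 8: 0 + 1 + 0 (carry in) = 1 → bit 1, carry out 0
  col 9: 1 + 0 + 0 (carry in) = 1 → bit 1, carry out 0
  col 10: 0 + 0 + 0 (carry in) = 0 → bit 0, carry out 0
Reading bits MSB→LSB: 01110101100
Strip leading zeros: 1110101100
= 1110101100


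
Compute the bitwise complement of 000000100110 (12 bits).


Original: 000000100110
Invert all bits:
  bit 0: 0 → 1
  bit 1: 0 → 1
  bit 2: 0 → 1
  bit 3: 0 → 1
  bit 4: 0 → 1
  bit 5: 0 → 1
  bit 6: 1 → 0
  bit 7: 0 → 1
  bit 8: 0 → 1
  bit 9: 1 → 0
  bit 10: 1 → 0
  bit 11: 0 → 1
= 111111011001


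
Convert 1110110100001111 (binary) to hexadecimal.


Group into 4-bit nibbles: 1110110100001111
  1110 = E
  1101 = D
  0000 = 0
  1111 = F
= 0xED0F


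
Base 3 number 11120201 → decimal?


Positional values (base 3):
  1 × 3^0 = 1 × 1 = 1
  0 × 3^1 = 0 × 3 = 0
  2 × 3^2 = 2 × 9 = 18
  0 × 3^3 = 0 × 27 = 0
  2 × 3^4 = 2 × 81 = 162
  1 × 3^5 = 1 × 243 = 243
  1 × 3^6 = 1 × 729 = 729
  1 × 3^7 = 1 × 2187 = 2187
Sum = 1 + 0 + 18 + 0 + 162 + 243 + 729 + 2187
= 3340


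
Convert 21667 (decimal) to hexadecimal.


Divide by 16 repeatedly:
21667 ÷ 16 = 1354 remainder 3 (3)
1354 ÷ 16 = 84 remainder 10 (A)
84 ÷ 16 = 5 remainder 4 (4)
5 ÷ 16 = 0 remainder 5 (5)
Reading remainders bottom-up:
= 0x54A3


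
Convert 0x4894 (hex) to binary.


Each hex digit → 4 binary bits:
  4 = 0100
  8 = 1000
  9 = 1001
  4 = 0100
Concatenate: 0100 1000 1001 0100
= 0100100010010100


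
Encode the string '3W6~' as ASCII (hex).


String: '3W6~'  (4 characters)
Per-character ASCII lookup:
  '3': digits start at 48: '3' = 48 + 3 = 51 → 0x33
  'W': uppercase starts at 65: 'W' = 65 + 22 = 87 → 0x57
  '6': digits start at 48: '6' = 48 + 6 = 54 → 0x36
  '~': special character: '~' = 126 → 0x7E
= 0x33 0x57 0x36 0x7E


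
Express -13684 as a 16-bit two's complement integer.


Original: 0011010101110100
Step 1 - Invert all bits: 1100101010001011
Step 2 - Add 1: 1100101010001011 + 1
= 1100101010001100 (represents -13684)


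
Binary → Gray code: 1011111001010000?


Binary: 1011111001010000
Gray code: G = B XOR (B >> 1)
B >> 1 = 0101111100101000
1011111001010000 XOR 0101111100101000:
  1 XOR 0 = 1
  0 XOR 1 = 1
  1 XOR 0 = 1
  1 XOR 1 = 0
  1 XOR 1 = 0
  1 XOR 1 = 0
  1 XOR 1 = 0
  0 XOR 1 = 1
  0 XOR 0 = 0
  1 XOR 0 = 1
  0 XOR 1 = 1
  1 XOR 0 = 1
  0 XOR 1 = 1
  0 XOR 0 = 0
  0 XOR 0 = 0
  0 XOR 0 = 0
= 1110000101111000


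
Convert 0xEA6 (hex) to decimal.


Positional values:
Position 0: 6 × 16^0 = 6 × 1 = 6
Position 1: A × 16^1 = 10 × 16 = 160
Position 2: E × 16^2 = 14 × 256 = 3584
Sum = 6 + 160 + 3584
= 3750


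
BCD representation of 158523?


Each digit → 4-bit binary:
  1 → 0001
  5 → 0101
  8 → 1000
  5 → 0101
  2 → 0010
  3 → 0011
= 0001 0101 1000 0101 0010 0011


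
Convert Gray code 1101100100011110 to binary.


Gray code: 1101100100011110
MSB stays the same: 1
Each subsequent bit = prev_binary XOR current_gray:
  B[1] = 1 XOR 1 = 0
  B[2] = 0 XOR 0 = 0
  B[3] = 0 XOR 1 = 1
  B[4] = 1 XOR 1 = 0
  B[5] = 0 XOR 0 = 0
  B[6] = 0 XOR 0 = 0
  B[7] = 0 XOR 1 = 1
  B[8] = 1 XOR 0 = 1
  B[9] = 1 XOR 0 = 1
  B[10] = 1 XOR 0 = 1
  B[11] = 1 XOR 1 = 0
  B[12] = 0 XOR 1 = 1
  B[13] = 1 XOR 1 = 0
  B[14] = 0 XOR 1 = 1
  B[15] = 1 XOR 0 = 1
= 1001000111101011 (37355 decimal)


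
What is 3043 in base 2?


Divide by 2 repeatedly:
3043 ÷ 2 = 1521 remainder 1
1521 ÷ 2 = 760 remainder 1
760 ÷ 2 = 380 remainder 0
380 ÷ 2 = 190 remainder 0
190 ÷ 2 = 95 remainder 0
95 ÷ 2 = 47 remainder 1
47 ÷ 2 = 23 remainder 1
23 ÷ 2 = 11 remainder 1
11 ÷ 2 = 5 remainder 1
5 ÷ 2 = 2 remainder 1
2 ÷ 2 = 1 remainder 0
1 ÷ 2 = 0 remainder 1
Reading remainders bottom-up:
= 101111100011


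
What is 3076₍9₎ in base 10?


Positional values (base 9):
  6 × 9^0 = 6 × 1 = 6
  7 × 9^1 = 7 × 9 = 63
  0 × 9^2 = 0 × 81 = 0
  3 × 9^3 = 3 × 729 = 2187
Sum = 6 + 63 + 0 + 2187
= 2256


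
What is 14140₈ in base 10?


Positional values:
Position 0: 0 × 8^0 = 0
Position 1: 4 × 8^1 = 32
Position 2: 1 × 8^2 = 64
Position 3: 4 × 8^3 = 2048
Position 4: 1 × 8^4 = 4096
Sum = 0 + 32 + 64 + 2048 + 4096
= 6240


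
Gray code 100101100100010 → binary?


Gray code: 100101100100010
MSB stays the same: 1
Each subsequent bit = prev_binary XOR current_gray:
  B[1] = 1 XOR 0 = 1
  B[2] = 1 XOR 0 = 1
  B[3] = 1 XOR 1 = 0
  B[4] = 0 XOR 0 = 0
  B[5] = 0 XOR 1 = 1
  B[6] = 1 XOR 1 = 0
  B[7] = 0 XOR 0 = 0
  B[8] = 0 XOR 0 = 0
  B[9] = 0 XOR 1 = 1
  B[10] = 1 XOR 0 = 1
  B[11] = 1 XOR 0 = 1
  B[12] = 1 XOR 0 = 1
  B[13] = 1 XOR 1 = 0
  B[14] = 0 XOR 0 = 0
= 111001000111100 (29244 decimal)


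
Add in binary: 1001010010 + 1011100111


Align and add column by column (LSB to MSB, carry propagating):
  01001010010
+ 01011100111
  -----------
  col 0: 0 + 1 + 0 (carry in) = 1 → bit 1, carry out 0
  col 1: 1 + 1 + 0 (carry in) = 2 → bit 0, carry out 1
  col 2: 0 + 1 + 1 (carry in) = 2 → bit 0, carry out 1
  col 3: 0 + 0 + 1 (carry in) = 1 → bit 1, carry out 0
  col 4: 1 + 0 + 0 (carry in) = 1 → bit 1, carry out 0
  col 5: 0 + 1 + 0 (carry in) = 1 → bit 1, carry out 0
  col 6: 1 + 1 + 0 (carry in) = 2 → bit 0, carry out 1
  col 7: 0 + 1 + 1 (carry in) = 2 → bit 0, carry out 1
  col 8: 0 + 0 + 1 (carry in) = 1 → bit 1, carry out 0
  col 9: 1 + 1 + 0 (carry in) = 2 → bit 0, carry out 1
  col 10: 0 + 0 + 1 (carry in) = 1 → bit 1, carry out 0
Reading bits MSB→LSB: 10100111001
Strip leading zeros: 10100111001
= 10100111001


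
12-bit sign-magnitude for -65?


Sign bit: 1 (negative)
Magnitude: 65 = 00001000001
= 100001000001


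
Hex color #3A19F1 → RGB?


Hex: #3A19F1
R = 3A₁₆ = 58
G = 19₁₆ = 25
B = F1₁₆ = 241
= RGB(58, 25, 241)


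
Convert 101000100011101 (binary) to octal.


Group into 3-bit groups: 101000100011101
  101 = 5
  000 = 0
  100 = 4
  011 = 3
  101 = 5
= 0o50435


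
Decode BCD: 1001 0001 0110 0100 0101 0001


Each 4-bit group → digit:
  1001 → 9
  0001 → 1
  0110 → 6
  0100 → 4
  0101 → 5
  0001 → 1
= 916451


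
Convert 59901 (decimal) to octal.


Divide by 8 repeatedly:
59901 ÷ 8 = 7487 remainder 5
7487 ÷ 8 = 935 remainder 7
935 ÷ 8 = 116 remainder 7
116 ÷ 8 = 14 remainder 4
14 ÷ 8 = 1 remainder 6
1 ÷ 8 = 0 remainder 1
Reading remainders bottom-up:
= 0o164775


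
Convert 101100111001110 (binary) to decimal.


Positional values:
Bit 1: 1 × 2^1 = 2
Bit 2: 1 × 2^2 = 4
Bit 3: 1 × 2^3 = 8
Bit 6: 1 × 2^6 = 64
Bit 7: 1 × 2^7 = 128
Bit 8: 1 × 2^8 = 256
Bit 11: 1 × 2^11 = 2048
Bit 12: 1 × 2^12 = 4096
Bit 14: 1 × 2^14 = 16384
Sum = 2 + 4 + 8 + 64 + 128 + 256 + 2048 + 4096 + 16384
= 22990


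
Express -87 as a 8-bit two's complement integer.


Original: 01010111
Step 1 - Invert all bits: 10101000
Step 2 - Add 1: 10101000 + 1
= 10101001 (represents -87)


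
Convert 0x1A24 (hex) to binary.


Each hex digit → 4 binary bits:
  1 = 0001
  A = 1010
  2 = 0010
  4 = 0100
Concatenate: 0001 1010 0010 0100
= 0001101000100100


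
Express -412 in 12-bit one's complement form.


Original: 000110011100
Invert all bits:
  bit 0: 0 → 1
  bit 1: 0 → 1
  bit 2: 0 → 1
  bit 3: 1 → 0
  bit 4: 1 → 0
  bit 5: 0 → 1
  bit 6: 0 → 1
  bit 7: 1 → 0
  bit 8: 1 → 0
  bit 9: 1 → 0
  bit 10: 0 → 1
  bit 11: 0 → 1
= 111001100011


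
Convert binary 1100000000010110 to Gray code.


Binary: 1100000000010110
Gray code: G = B XOR (B >> 1)
B >> 1 = 0110000000001011
1100000000010110 XOR 0110000000001011:
  1 XOR 0 = 1
  1 XOR 1 = 0
  0 XOR 1 = 1
  0 XOR 0 = 0
  0 XOR 0 = 0
  0 XOR 0 = 0
  0 XOR 0 = 0
  0 XOR 0 = 0
  0 XOR 0 = 0
  0 XOR 0 = 0
  0 XOR 0 = 0
  1 XOR 0 = 1
  0 XOR 1 = 1
  1 XOR 0 = 1
  1 XOR 1 = 0
  0 XOR 1 = 1
= 1010000000011101


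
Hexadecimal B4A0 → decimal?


Positional values:
Position 0: 0 × 16^0 = 0 × 1 = 0
Position 1: A × 16^1 = 10 × 16 = 160
Position 2: 4 × 16^2 = 4 × 256 = 1024
Position 3: B × 16^3 = 11 × 4096 = 45056
Sum = 0 + 160 + 1024 + 45056
= 46240


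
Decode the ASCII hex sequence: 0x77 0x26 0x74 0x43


Codes (hex): 0x77 0x26 0x74 0x43
Per-code ASCII lookup:
  0x77 = 119  (range 97-122: lowercase, 119 - 97 = 22) → 'w'
  0x26 = 38  (special character) → '&'
  0x74 = 116  (range 97-122: lowercase, 116 - 97 = 19) → 't'
  0x43 = 67  (range 65-90: uppercase, 67 - 65 = 2) → 'C'
= 'w&tC'


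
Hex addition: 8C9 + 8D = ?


Align and add column by column (LSB to MSB, each column mod 16 with carry):
  08C9
+ 008D
  ----
  col 0: 9(9) + D(13) + 0 (carry in) = 22 → 6(6), carry out 1
  col 1: C(12) + 8(8) + 1 (carry in) = 21 → 5(5), carry out 1
  col 2: 8(8) + 0(0) + 1 (carry in) = 9 → 9(9), carry out 0
  col 3: 0(0) + 0(0) + 0 (carry in) = 0 → 0(0), carry out 0
Reading digits MSB→LSB: 0956
Strip leading zeros: 956
= 0x956


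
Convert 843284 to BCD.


Each digit → 4-bit binary:
  8 → 1000
  4 → 0100
  3 → 0011
  2 → 0010
  8 → 1000
  4 → 0100
= 1000 0100 0011 0010 1000 0100


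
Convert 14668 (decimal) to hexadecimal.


Divide by 16 repeatedly:
14668 ÷ 16 = 916 remainder 12 (C)
916 ÷ 16 = 57 remainder 4 (4)
57 ÷ 16 = 3 remainder 9 (9)
3 ÷ 16 = 0 remainder 3 (3)
Reading remainders bottom-up:
= 0x394C


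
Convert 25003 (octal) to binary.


Each octal digit → 3 binary bits:
  2 = 010
  5 = 101
  0 = 000
  0 = 000
  3 = 011
Concatenate: 010 101 000 000 011
= 010101000000011


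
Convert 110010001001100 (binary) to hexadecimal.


Group into 4-bit nibbles: 0110010001001100
  0110 = 6
  0100 = 4
  0100 = 4
  1100 = C
= 0x644C


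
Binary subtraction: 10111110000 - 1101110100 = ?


Align and subtract column by column (LSB to MSB, borrowing when needed):
  10111110000
- 01101110100
  -----------
  col 0: (0 - 0 borrow-in) - 0 → 0 - 0 = 0, borrow out 0
  col 1: (0 - 0 borrow-in) - 0 → 0 - 0 = 0, borrow out 0
  col 2: (0 - 0 borrow-in) - 1 → borrow from next column: (0+2) - 1 = 1, borrow out 1
  col 3: (0 - 1 borrow-in) - 0 → borrow from next column: (-1+2) - 0 = 1, borrow out 1
  col 4: (1 - 1 borrow-in) - 1 → borrow from next column: (0+2) - 1 = 1, borrow out 1
  col 5: (1 - 1 borrow-in) - 1 → borrow from next column: (0+2) - 1 = 1, borrow out 1
  col 6: (1 - 1 borrow-in) - 1 → borrow from next column: (0+2) - 1 = 1, borrow out 1
  col 7: (1 - 1 borrow-in) - 0 → 0 - 0 = 0, borrow out 0
  col 8: (1 - 0 borrow-in) - 1 → 1 - 1 = 0, borrow out 0
  col 9: (0 - 0 borrow-in) - 1 → borrow from next column: (0+2) - 1 = 1, borrow out 1
  col 10: (1 - 1 borrow-in) - 0 → 0 - 0 = 0, borrow out 0
Reading bits MSB→LSB: 01001111100
Strip leading zeros: 1001111100
= 1001111100


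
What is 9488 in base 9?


Divide by 9 repeatedly:
9488 ÷ 9 = 1054 remainder 2
1054 ÷ 9 = 117 remainder 1
117 ÷ 9 = 13 remainder 0
13 ÷ 9 = 1 remainder 4
1 ÷ 9 = 0 remainder 1
Reading remainders bottom-up:
= 14012


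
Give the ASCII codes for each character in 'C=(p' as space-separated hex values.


String: 'C=(p'  (4 characters)
Per-character ASCII lookup:
  'C': uppercase starts at 65: 'C' = 65 + 2 = 67 → 0x43
  '=': special character: '=' = 61 → 0x3D
  '(': special character: '(' = 40 → 0x28
  'p': lowercase starts at 97: 'p' = 97 + 15 = 112 → 0x70
= 0x43 0x3D 0x28 0x70


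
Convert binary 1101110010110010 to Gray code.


Binary: 1101110010110010
Gray code: G = B XOR (B >> 1)
B >> 1 = 0110111001011001
1101110010110010 XOR 0110111001011001:
  1 XOR 0 = 1
  1 XOR 1 = 0
  0 XOR 1 = 1
  1 XOR 0 = 1
  1 XOR 1 = 0
  1 XOR 1 = 0
  0 XOR 1 = 1
  0 XOR 0 = 0
  1 XOR 0 = 1
  0 XOR 1 = 1
  1 XOR 0 = 1
  1 XOR 1 = 0
  0 XOR 1 = 1
  0 XOR 0 = 0
  1 XOR 0 = 1
  0 XOR 1 = 1
= 1011001011101011


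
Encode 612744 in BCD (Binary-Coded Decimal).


Each digit → 4-bit binary:
  6 → 0110
  1 → 0001
  2 → 0010
  7 → 0111
  4 → 0100
  4 → 0100
= 0110 0001 0010 0111 0100 0100


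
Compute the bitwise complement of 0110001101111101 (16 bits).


Original: 0110001101111101
Invert all bits:
  bit 0: 0 → 1
  bit 1: 1 → 0
  bit 2: 1 → 0
  bit 3: 0 → 1
  bit 4: 0 → 1
  bit 5: 0 → 1
  bit 6: 1 → 0
  bit 7: 1 → 0
  bit 8: 0 → 1
  bit 9: 1 → 0
  bit 10: 1 → 0
  bit 11: 1 → 0
  bit 12: 1 → 0
  bit 13: 1 → 0
  bit 14: 0 → 1
  bit 15: 1 → 0
= 1001110010000010


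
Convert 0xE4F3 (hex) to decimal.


Positional values:
Position 0: 3 × 16^0 = 3 × 1 = 3
Position 1: F × 16^1 = 15 × 16 = 240
Position 2: 4 × 16^2 = 4 × 256 = 1024
Position 3: E × 16^3 = 14 × 4096 = 57344
Sum = 3 + 240 + 1024 + 57344
= 58611


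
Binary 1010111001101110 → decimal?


Positional values:
Bit 1: 1 × 2^1 = 2
Bit 2: 1 × 2^2 = 4
Bit 3: 1 × 2^3 = 8
Bit 5: 1 × 2^5 = 32
Bit 6: 1 × 2^6 = 64
Bit 9: 1 × 2^9 = 512
Bit 10: 1 × 2^10 = 1024
Bit 11: 1 × 2^11 = 2048
Bit 13: 1 × 2^13 = 8192
Bit 15: 1 × 2^15 = 32768
Sum = 2 + 4 + 8 + 32 + 64 + 512 + 1024 + 2048 + 8192 + 32768
= 44654


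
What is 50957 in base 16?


Divide by 16 repeatedly:
50957 ÷ 16 = 3184 remainder 13 (D)
3184 ÷ 16 = 199 remainder 0 (0)
199 ÷ 16 = 12 remainder 7 (7)
12 ÷ 16 = 0 remainder 12 (C)
Reading remainders bottom-up:
= 0xC70D


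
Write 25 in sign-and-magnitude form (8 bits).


Sign bit: 0 (positive)
Magnitude: 25 = 0011001
= 00011001


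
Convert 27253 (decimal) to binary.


Divide by 2 repeatedly:
27253 ÷ 2 = 13626 remainder 1
13626 ÷ 2 = 6813 remainder 0
6813 ÷ 2 = 3406 remainder 1
3406 ÷ 2 = 1703 remainder 0
1703 ÷ 2 = 851 remainder 1
851 ÷ 2 = 425 remainder 1
425 ÷ 2 = 212 remainder 1
212 ÷ 2 = 106 remainder 0
106 ÷ 2 = 53 remainder 0
53 ÷ 2 = 26 remainder 1
26 ÷ 2 = 13 remainder 0
13 ÷ 2 = 6 remainder 1
6 ÷ 2 = 3 remainder 0
3 ÷ 2 = 1 remainder 1
1 ÷ 2 = 0 remainder 1
Reading remainders bottom-up:
= 110101001110101


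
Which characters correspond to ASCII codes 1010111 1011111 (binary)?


Codes (binary): 1010111 1011111
Per-code ASCII lookup:
  1010111 = 87  (range 65-90: uppercase, 87 - 65 = 22) → 'W'
  1011111 = 95  (special character) → '_'
= 'W_'


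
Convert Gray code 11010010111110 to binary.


Gray code: 11010010111110
MSB stays the same: 1
Each subsequent bit = prev_binary XOR current_gray:
  B[1] = 1 XOR 1 = 0
  B[2] = 0 XOR 0 = 0
  B[3] = 0 XOR 1 = 1
  B[4] = 1 XOR 0 = 1
  B[5] = 1 XOR 0 = 1
  B[6] = 1 XOR 1 = 0
  B[7] = 0 XOR 0 = 0
  B[8] = 0 XOR 1 = 1
  B[9] = 1 XOR 1 = 0
  B[10] = 0 XOR 1 = 1
  B[11] = 1 XOR 1 = 0
  B[12] = 0 XOR 1 = 1
  B[13] = 1 XOR 0 = 1
= 10011100101011 (10027 decimal)


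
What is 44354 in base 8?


Divide by 8 repeatedly:
44354 ÷ 8 = 5544 remainder 2
5544 ÷ 8 = 693 remainder 0
693 ÷ 8 = 86 remainder 5
86 ÷ 8 = 10 remainder 6
10 ÷ 8 = 1 remainder 2
1 ÷ 8 = 0 remainder 1
Reading remainders bottom-up:
= 0o126502


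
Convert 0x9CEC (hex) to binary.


Each hex digit → 4 binary bits:
  9 = 1001
  C = 1100
  E = 1110
  C = 1100
Concatenate: 1001 1100 1110 1100
= 1001110011101100


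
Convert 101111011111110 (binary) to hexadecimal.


Group into 4-bit nibbles: 0101111011111110
  0101 = 5
  1110 = E
  1111 = F
  1110 = E
= 0x5EFE


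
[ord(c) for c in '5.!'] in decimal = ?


String: '5.!'  (3 characters)
Per-character ASCII lookup:
  '5': digits start at 48: '5' = 48 + 5 = 53
  '.': special character: '.' = 46
  '!': special character: '!' = 33
= 53 46 33


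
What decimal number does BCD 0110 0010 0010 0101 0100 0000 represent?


Each 4-bit group → digit:
  0110 → 6
  0010 → 2
  0010 → 2
  0101 → 5
  0100 → 4
  0000 → 0
= 622540


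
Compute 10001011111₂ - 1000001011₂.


Align and subtract column by column (LSB to MSB, borrowing when needed):
  10001011111
- 01000001011
  -----------
  col 0: (1 - 0 borrow-in) - 1 → 1 - 1 = 0, borrow out 0
  col 1: (1 - 0 borrow-in) - 1 → 1 - 1 = 0, borrow out 0
  col 2: (1 - 0 borrow-in) - 0 → 1 - 0 = 1, borrow out 0
  col 3: (1 - 0 borrow-in) - 1 → 1 - 1 = 0, borrow out 0
  col 4: (1 - 0 borrow-in) - 0 → 1 - 0 = 1, borrow out 0
  col 5: (0 - 0 borrow-in) - 0 → 0 - 0 = 0, borrow out 0
  col 6: (1 - 0 borrow-in) - 0 → 1 - 0 = 1, borrow out 0
  col 7: (0 - 0 borrow-in) - 0 → 0 - 0 = 0, borrow out 0
  col 8: (0 - 0 borrow-in) - 0 → 0 - 0 = 0, borrow out 0
  col 9: (0 - 0 borrow-in) - 1 → borrow from next column: (0+2) - 1 = 1, borrow out 1
  col 10: (1 - 1 borrow-in) - 0 → 0 - 0 = 0, borrow out 0
Reading bits MSB→LSB: 01001010100
Strip leading zeros: 1001010100
= 1001010100


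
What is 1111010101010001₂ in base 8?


Group into 3-bit groups: 001111010101010001
  001 = 1
  111 = 7
  010 = 2
  101 = 5
  010 = 2
  001 = 1
= 0o172521


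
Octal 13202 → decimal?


Positional values:
Position 0: 2 × 8^0 = 2
Position 1: 0 × 8^1 = 0
Position 2: 2 × 8^2 = 128
Position 3: 3 × 8^3 = 1536
Position 4: 1 × 8^4 = 4096
Sum = 2 + 0 + 128 + 1536 + 4096
= 5762


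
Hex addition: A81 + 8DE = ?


Align and add column by column (LSB to MSB, each column mod 16 with carry):
  0A81
+ 08DE
  ----
  col 0: 1(1) + E(14) + 0 (carry in) = 15 → F(15), carry out 0
  col 1: 8(8) + D(13) + 0 (carry in) = 21 → 5(5), carry out 1
  col 2: A(10) + 8(8) + 1 (carry in) = 19 → 3(3), carry out 1
  col 3: 0(0) + 0(0) + 1 (carry in) = 1 → 1(1), carry out 0
Reading digits MSB→LSB: 135F
Strip leading zeros: 135F
= 0x135F


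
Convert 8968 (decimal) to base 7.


Divide by 7 repeatedly:
8968 ÷ 7 = 1281 remainder 1
1281 ÷ 7 = 183 remainder 0
183 ÷ 7 = 26 remainder 1
26 ÷ 7 = 3 remainder 5
3 ÷ 7 = 0 remainder 3
Reading remainders bottom-up:
= 35101


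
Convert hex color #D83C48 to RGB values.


Hex: #D83C48
R = D8₁₆ = 216
G = 3C₁₆ = 60
B = 48₁₆ = 72
= RGB(216, 60, 72)


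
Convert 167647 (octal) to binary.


Each octal digit → 3 binary bits:
  1 = 001
  6 = 110
  7 = 111
  6 = 110
  4 = 100
  7 = 111
Concatenate: 001 110 111 110 100 111
= 001110111110100111


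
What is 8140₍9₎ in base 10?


Positional values (base 9):
  0 × 9^0 = 0 × 1 = 0
  4 × 9^1 = 4 × 9 = 36
  1 × 9^2 = 1 × 81 = 81
  8 × 9^3 = 8 × 729 = 5832
Sum = 0 + 36 + 81 + 5832
= 5949


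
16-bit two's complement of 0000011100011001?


Original: 0000011100011001
Step 1 - Invert all bits: 1111100011100110
Step 2 - Add 1: 1111100011100110 + 1
= 1111100011100111 (represents -1817)


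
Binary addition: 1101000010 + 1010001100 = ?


Align and add column by column (LSB to MSB, carry propagating):
  01101000010
+ 01010001100
  -----------
  col 0: 0 + 0 + 0 (carry in) = 0 → bit 0, carry out 0
  col 1: 1 + 0 + 0 (carry in) = 1 → bit 1, carry out 0
  col 2: 0 + 1 + 0 (carry in) = 1 → bit 1, carry out 0
  col 3: 0 + 1 + 0 (carry in) = 1 → bit 1, carry out 0
  col 4: 0 + 0 + 0 (carry in) = 0 → bit 0, carry out 0
  col 5: 0 + 0 + 0 (carry in) = 0 → bit 0, carry out 0
  col 6: 1 + 0 + 0 (carry in) = 1 → bit 1, carry out 0
  col 7: 0 + 1 + 0 (carry in) = 1 → bit 1, carry out 0
  col 8: 1 + 0 + 0 (carry in) = 1 → bit 1, carry out 0
  col 9: 1 + 1 + 0 (carry in) = 2 → bit 0, carry out 1
  col 10: 0 + 0 + 1 (carry in) = 1 → bit 1, carry out 0
Reading bits MSB→LSB: 10111001110
Strip leading zeros: 10111001110
= 10111001110


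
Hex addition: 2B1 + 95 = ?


Align and add column by column (LSB to MSB, each column mod 16 with carry):
  02B1
+ 0095
  ----
  col 0: 1(1) + 5(5) + 0 (carry in) = 6 → 6(6), carry out 0
  col 1: B(11) + 9(9) + 0 (carry in) = 20 → 4(4), carry out 1
  col 2: 2(2) + 0(0) + 1 (carry in) = 3 → 3(3), carry out 0
  col 3: 0(0) + 0(0) + 0 (carry in) = 0 → 0(0), carry out 0
Reading digits MSB→LSB: 0346
Strip leading zeros: 346
= 0x346


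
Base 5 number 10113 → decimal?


Positional values (base 5):
  3 × 5^0 = 3 × 1 = 3
  1 × 5^1 = 1 × 5 = 5
  1 × 5^2 = 1 × 25 = 25
  0 × 5^3 = 0 × 125 = 0
  1 × 5^4 = 1 × 625 = 625
Sum = 3 + 5 + 25 + 0 + 625
= 658


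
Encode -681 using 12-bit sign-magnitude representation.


Sign bit: 1 (negative)
Magnitude: 681 = 01010101001
= 101010101001


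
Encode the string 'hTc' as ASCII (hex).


String: 'hTc'  (3 characters)
Per-character ASCII lookup:
  'h': lowercase starts at 97: 'h' = 97 + 7 = 104 → 0x68
  'T': uppercase starts at 65: 'T' = 65 + 19 = 84 → 0x54
  'c': lowercase starts at 97: 'c' = 97 + 2 = 99 → 0x63
= 0x68 0x54 0x63


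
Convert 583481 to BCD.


Each digit → 4-bit binary:
  5 → 0101
  8 → 1000
  3 → 0011
  4 → 0100
  8 → 1000
  1 → 0001
= 0101 1000 0011 0100 1000 0001


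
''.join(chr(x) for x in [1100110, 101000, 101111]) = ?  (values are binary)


Codes (binary): 1100110 101000 101111
Per-code ASCII lookup:
  1100110 = 102  (range 97-122: lowercase, 102 - 97 = 5) → 'f'
  101000 = 40  (special character) → '('
  101111 = 47  (special character) → '/'
= 'f(/'


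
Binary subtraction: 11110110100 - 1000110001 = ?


Align and subtract column by column (LSB to MSB, borrowing when needed):
  11110110100
- 01000110001
  -----------
  col 0: (0 - 0 borrow-in) - 1 → borrow from next column: (0+2) - 1 = 1, borrow out 1
  col 1: (0 - 1 borrow-in) - 0 → borrow from next column: (-1+2) - 0 = 1, borrow out 1
  col 2: (1 - 1 borrow-in) - 0 → 0 - 0 = 0, borrow out 0
  col 3: (0 - 0 borrow-in) - 0 → 0 - 0 = 0, borrow out 0
  col 4: (1 - 0 borrow-in) - 1 → 1 - 1 = 0, borrow out 0
  col 5: (1 - 0 borrow-in) - 1 → 1 - 1 = 0, borrow out 0
  col 6: (0 - 0 borrow-in) - 0 → 0 - 0 = 0, borrow out 0
  col 7: (1 - 0 borrow-in) - 0 → 1 - 0 = 1, borrow out 0
  col 8: (1 - 0 borrow-in) - 0 → 1 - 0 = 1, borrow out 0
  col 9: (1 - 0 borrow-in) - 1 → 1 - 1 = 0, borrow out 0
  col 10: (1 - 0 borrow-in) - 0 → 1 - 0 = 1, borrow out 0
Reading bits MSB→LSB: 10110000011
Strip leading zeros: 10110000011
= 10110000011


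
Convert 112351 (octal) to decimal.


Positional values:
Position 0: 1 × 8^0 = 1
Position 1: 5 × 8^1 = 40
Position 2: 3 × 8^2 = 192
Position 3: 2 × 8^3 = 1024
Position 4: 1 × 8^4 = 4096
Position 5: 1 × 8^5 = 32768
Sum = 1 + 40 + 192 + 1024 + 4096 + 32768
= 38121


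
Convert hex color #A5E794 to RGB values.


Hex: #A5E794
R = A5₁₆ = 165
G = E7₁₆ = 231
B = 94₁₆ = 148
= RGB(165, 231, 148)


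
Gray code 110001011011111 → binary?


Gray code: 110001011011111
MSB stays the same: 1
Each subsequent bit = prev_binary XOR current_gray:
  B[1] = 1 XOR 1 = 0
  B[2] = 0 XOR 0 = 0
  B[3] = 0 XOR 0 = 0
  B[4] = 0 XOR 0 = 0
  B[5] = 0 XOR 1 = 1
  B[6] = 1 XOR 0 = 1
  B[7] = 1 XOR 1 = 0
  B[8] = 0 XOR 1 = 1
  B[9] = 1 XOR 0 = 1
  B[10] = 1 XOR 1 = 0
  B[11] = 0 XOR 1 = 1
  B[12] = 1 XOR 1 = 0
  B[13] = 0 XOR 1 = 1
  B[14] = 1 XOR 1 = 0
= 100001101101010 (17258 decimal)


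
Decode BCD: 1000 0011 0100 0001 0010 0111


Each 4-bit group → digit:
  1000 → 8
  0011 → 3
  0100 → 4
  0001 → 1
  0010 → 2
  0111 → 7
= 834127


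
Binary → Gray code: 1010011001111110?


Binary: 1010011001111110
Gray code: G = B XOR (B >> 1)
B >> 1 = 0101001100111111
1010011001111110 XOR 0101001100111111:
  1 XOR 0 = 1
  0 XOR 1 = 1
  1 XOR 0 = 1
  0 XOR 1 = 1
  0 XOR 0 = 0
  1 XOR 0 = 1
  1 XOR 1 = 0
  0 XOR 1 = 1
  0 XOR 0 = 0
  1 XOR 0 = 1
  1 XOR 1 = 0
  1 XOR 1 = 0
  1 XOR 1 = 0
  1 XOR 1 = 0
  1 XOR 1 = 0
  0 XOR 1 = 1
= 1111010101000001


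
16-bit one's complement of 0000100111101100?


Original: 0000100111101100
Invert all bits:
  bit 0: 0 → 1
  bit 1: 0 → 1
  bit 2: 0 → 1
  bit 3: 0 → 1
  bit 4: 1 → 0
  bit 5: 0 → 1
  bit 6: 0 → 1
  bit 7: 1 → 0
  bit 8: 1 → 0
  bit 9: 1 → 0
  bit 10: 1 → 0
  bit 11: 0 → 1
  bit 12: 1 → 0
  bit 13: 1 → 0
  bit 14: 0 → 1
  bit 15: 0 → 1
= 1111011000010011


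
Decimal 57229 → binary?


Divide by 2 repeatedly:
57229 ÷ 2 = 28614 remainder 1
28614 ÷ 2 = 14307 remainder 0
14307 ÷ 2 = 7153 remainder 1
7153 ÷ 2 = 3576 remainder 1
3576 ÷ 2 = 1788 remainder 0
1788 ÷ 2 = 894 remainder 0
894 ÷ 2 = 447 remainder 0
447 ÷ 2 = 223 remainder 1
223 ÷ 2 = 111 remainder 1
111 ÷ 2 = 55 remainder 1
55 ÷ 2 = 27 remainder 1
27 ÷ 2 = 13 remainder 1
13 ÷ 2 = 6 remainder 1
6 ÷ 2 = 3 remainder 0
3 ÷ 2 = 1 remainder 1
1 ÷ 2 = 0 remainder 1
Reading remainders bottom-up:
= 1101111110001101


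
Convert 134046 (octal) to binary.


Each octal digit → 3 binary bits:
  1 = 001
  3 = 011
  4 = 100
  0 = 000
  4 = 100
  6 = 110
Concatenate: 001 011 100 000 100 110
= 001011100000100110


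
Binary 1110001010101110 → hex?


Group into 4-bit nibbles: 1110001010101110
  1110 = E
  0010 = 2
  1010 = A
  1110 = E
= 0xE2AE


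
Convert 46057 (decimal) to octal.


Divide by 8 repeatedly:
46057 ÷ 8 = 5757 remainder 1
5757 ÷ 8 = 719 remainder 5
719 ÷ 8 = 89 remainder 7
89 ÷ 8 = 11 remainder 1
11 ÷ 8 = 1 remainder 3
1 ÷ 8 = 0 remainder 1
Reading remainders bottom-up:
= 0o131751


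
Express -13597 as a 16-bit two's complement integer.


Original: 0011010100011101
Step 1 - Invert all bits: 1100101011100010
Step 2 - Add 1: 1100101011100010 + 1
= 1100101011100011 (represents -13597)


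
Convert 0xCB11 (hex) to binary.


Each hex digit → 4 binary bits:
  C = 1100
  B = 1011
  1 = 0001
  1 = 0001
Concatenate: 1100 1011 0001 0001
= 1100101100010001


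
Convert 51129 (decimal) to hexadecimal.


Divide by 16 repeatedly:
51129 ÷ 16 = 3195 remainder 9 (9)
3195 ÷ 16 = 199 remainder 11 (B)
199 ÷ 16 = 12 remainder 7 (7)
12 ÷ 16 = 0 remainder 12 (C)
Reading remainders bottom-up:
= 0xC7B9


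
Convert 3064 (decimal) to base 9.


Divide by 9 repeatedly:
3064 ÷ 9 = 340 remainder 4
340 ÷ 9 = 37 remainder 7
37 ÷ 9 = 4 remainder 1
4 ÷ 9 = 0 remainder 4
Reading remainders bottom-up:
= 4174


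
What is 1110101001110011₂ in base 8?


Group into 3-bit groups: 001110101001110011
  001 = 1
  110 = 6
  101 = 5
  001 = 1
  110 = 6
  011 = 3
= 0o165163


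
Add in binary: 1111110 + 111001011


Align and add column by column (LSB to MSB, carry propagating):
  0001111110
+ 0111001011
  ----------
  col 0: 0 + 1 + 0 (carry in) = 1 → bit 1, carry out 0
  col 1: 1 + 1 + 0 (carry in) = 2 → bit 0, carry out 1
  col 2: 1 + 0 + 1 (carry in) = 2 → bit 0, carry out 1
  col 3: 1 + 1 + 1 (carry in) = 3 → bit 1, carry out 1
  col 4: 1 + 0 + 1 (carry in) = 2 → bit 0, carry out 1
  col 5: 1 + 0 + 1 (carry in) = 2 → bit 0, carry out 1
  col 6: 1 + 1 + 1 (carry in) = 3 → bit 1, carry out 1
  col 7: 0 + 1 + 1 (carry in) = 2 → bit 0, carry out 1
  col 8: 0 + 1 + 1 (carry in) = 2 → bit 0, carry out 1
  col 9: 0 + 0 + 1 (carry in) = 1 → bit 1, carry out 0
Reading bits MSB→LSB: 1001001001
Strip leading zeros: 1001001001
= 1001001001


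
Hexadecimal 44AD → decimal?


Positional values:
Position 0: D × 16^0 = 13 × 1 = 13
Position 1: A × 16^1 = 10 × 16 = 160
Position 2: 4 × 16^2 = 4 × 256 = 1024
Position 3: 4 × 16^3 = 4 × 4096 = 16384
Sum = 13 + 160 + 1024 + 16384
= 17581


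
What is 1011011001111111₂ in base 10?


Positional values:
Bit 0: 1 × 2^0 = 1
Bit 1: 1 × 2^1 = 2
Bit 2: 1 × 2^2 = 4
Bit 3: 1 × 2^3 = 8
Bit 4: 1 × 2^4 = 16
Bit 5: 1 × 2^5 = 32
Bit 6: 1 × 2^6 = 64
Bit 9: 1 × 2^9 = 512
Bit 10: 1 × 2^10 = 1024
Bit 12: 1 × 2^12 = 4096
Bit 13: 1 × 2^13 = 8192
Bit 15: 1 × 2^15 = 32768
Sum = 1 + 2 + 4 + 8 + 16 + 32 + 64 + 512 + 1024 + 4096 + 8192 + 32768
= 46719


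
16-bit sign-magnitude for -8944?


Sign bit: 1 (negative)
Magnitude: 8944 = 010001011110000
= 1010001011110000


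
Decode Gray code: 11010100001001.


Gray code: 11010100001001
MSB stays the same: 1
Each subsequent bit = prev_binary XOR current_gray:
  B[1] = 1 XOR 1 = 0
  B[2] = 0 XOR 0 = 0
  B[3] = 0 XOR 1 = 1
  B[4] = 1 XOR 0 = 1
  B[5] = 1 XOR 1 = 0
  B[6] = 0 XOR 0 = 0
  B[7] = 0 XOR 0 = 0
  B[8] = 0 XOR 0 = 0
  B[9] = 0 XOR 0 = 0
  B[10] = 0 XOR 1 = 1
  B[11] = 1 XOR 0 = 1
  B[12] = 1 XOR 0 = 1
  B[13] = 1 XOR 1 = 0
= 10011000001110 (9742 decimal)


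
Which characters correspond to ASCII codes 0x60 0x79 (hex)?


Codes (hex): 0x60 0x79
Per-code ASCII lookup:
  0x60 = 96  (special character) → '`'
  0x79 = 121  (range 97-122: lowercase, 121 - 97 = 24) → 'y'
= '`y'


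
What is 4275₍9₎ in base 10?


Positional values (base 9):
  5 × 9^0 = 5 × 1 = 5
  7 × 9^1 = 7 × 9 = 63
  2 × 9^2 = 2 × 81 = 162
  4 × 9^3 = 4 × 729 = 2916
Sum = 5 + 63 + 162 + 2916
= 3146


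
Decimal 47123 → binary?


Divide by 2 repeatedly:
47123 ÷ 2 = 23561 remainder 1
23561 ÷ 2 = 11780 remainder 1
11780 ÷ 2 = 5890 remainder 0
5890 ÷ 2 = 2945 remainder 0
2945 ÷ 2 = 1472 remainder 1
1472 ÷ 2 = 736 remainder 0
736 ÷ 2 = 368 remainder 0
368 ÷ 2 = 184 remainder 0
184 ÷ 2 = 92 remainder 0
92 ÷ 2 = 46 remainder 0
46 ÷ 2 = 23 remainder 0
23 ÷ 2 = 11 remainder 1
11 ÷ 2 = 5 remainder 1
5 ÷ 2 = 2 remainder 1
2 ÷ 2 = 1 remainder 0
1 ÷ 2 = 0 remainder 1
Reading remainders bottom-up:
= 1011100000010011


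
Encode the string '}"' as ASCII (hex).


String: '}"'  (2 characters)
Per-character ASCII lookup:
  '}': special character: '}' = 125 → 0x7D
  '"': special character: '"' = 34 → 0x22
= 0x7D 0x22


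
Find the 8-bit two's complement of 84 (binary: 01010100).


Original: 01010100
Step 1 - Invert all bits: 10101011
Step 2 - Add 1: 10101011 + 1
= 10101100 (represents -84)


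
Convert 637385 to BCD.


Each digit → 4-bit binary:
  6 → 0110
  3 → 0011
  7 → 0111
  3 → 0011
  8 → 1000
  5 → 0101
= 0110 0011 0111 0011 1000 0101


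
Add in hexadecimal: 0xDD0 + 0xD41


Align and add column by column (LSB to MSB, each column mod 16 with carry):
  0DD0
+ 0D41
  ----
  col 0: 0(0) + 1(1) + 0 (carry in) = 1 → 1(1), carry out 0
  col 1: D(13) + 4(4) + 0 (carry in) = 17 → 1(1), carry out 1
  col 2: D(13) + D(13) + 1 (carry in) = 27 → B(11), carry out 1
  col 3: 0(0) + 0(0) + 1 (carry in) = 1 → 1(1), carry out 0
Reading digits MSB→LSB: 1B11
Strip leading zeros: 1B11
= 0x1B11


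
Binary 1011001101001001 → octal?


Group into 3-bit groups: 001011001101001001
  001 = 1
  011 = 3
  001 = 1
  101 = 5
  001 = 1
  001 = 1
= 0o131511


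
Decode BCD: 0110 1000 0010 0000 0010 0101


Each 4-bit group → digit:
  0110 → 6
  1000 → 8
  0010 → 2
  0000 → 0
  0010 → 2
  0101 → 5
= 682025


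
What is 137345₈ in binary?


Each octal digit → 3 binary bits:
  1 = 001
  3 = 011
  7 = 111
  3 = 011
  4 = 100
  5 = 101
Concatenate: 001 011 111 011 100 101
= 001011111011100101


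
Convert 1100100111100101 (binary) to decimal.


Positional values:
Bit 0: 1 × 2^0 = 1
Bit 2: 1 × 2^2 = 4
Bit 5: 1 × 2^5 = 32
Bit 6: 1 × 2^6 = 64
Bit 7: 1 × 2^7 = 128
Bit 8: 1 × 2^8 = 256
Bit 11: 1 × 2^11 = 2048
Bit 14: 1 × 2^14 = 16384
Bit 15: 1 × 2^15 = 32768
Sum = 1 + 4 + 32 + 64 + 128 + 256 + 2048 + 16384 + 32768
= 51685


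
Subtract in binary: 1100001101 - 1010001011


Align and subtract column by column (LSB to MSB, borrowing when needed):
  1100001101
- 1010001011
  ----------
  col 0: (1 - 0 borrow-in) - 1 → 1 - 1 = 0, borrow out 0
  col 1: (0 - 0 borrow-in) - 1 → borrow from next column: (0+2) - 1 = 1, borrow out 1
  col 2: (1 - 1 borrow-in) - 0 → 0 - 0 = 0, borrow out 0
  col 3: (1 - 0 borrow-in) - 1 → 1 - 1 = 0, borrow out 0
  col 4: (0 - 0 borrow-in) - 0 → 0 - 0 = 0, borrow out 0
  col 5: (0 - 0 borrow-in) - 0 → 0 - 0 = 0, borrow out 0
  col 6: (0 - 0 borrow-in) - 0 → 0 - 0 = 0, borrow out 0
  col 7: (0 - 0 borrow-in) - 1 → borrow from next column: (0+2) - 1 = 1, borrow out 1
  col 8: (1 - 1 borrow-in) - 0 → 0 - 0 = 0, borrow out 0
  col 9: (1 - 0 borrow-in) - 1 → 1 - 1 = 0, borrow out 0
Reading bits MSB→LSB: 0010000010
Strip leading zeros: 10000010
= 10000010
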